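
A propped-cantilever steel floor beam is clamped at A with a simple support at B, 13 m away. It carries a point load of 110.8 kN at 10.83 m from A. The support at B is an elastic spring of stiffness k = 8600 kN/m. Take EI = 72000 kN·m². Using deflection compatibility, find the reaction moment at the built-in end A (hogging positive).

M_A = 129.1 kN·m

Take the reaction at B as the redundant and release it; the primary structure is a cantilever fixed at A.
Downward deflection at the released point B due to the loads:
  point load 110.8 at a = 10.83: Pa²(3L − a)/(6EI) = 61014/EI
Tip deflection under a unit load at B: L³/(3EI) = 732.3/EI.
With EI = 72000 kN·m²: δ_0 = 0.84742 m and δ_{BB} = 0.010171 m/kN.
Compatibility — the spring shortens by R_B/k under the reaction it provides: δ_0 − R_B·δ_{BB} = R_B/k. With 1/k = 0.000116 m/kN, R_B = δ_0 / (δ_{BB} + 1/k) = 0.84742 / (0.010171 + 0.000116) = 82.37 kN.
Moment equilibrium about A: M_A = Σ(load moments about A) − R_B·L = 1200 − 82.37×13 = 129.1 kN·m.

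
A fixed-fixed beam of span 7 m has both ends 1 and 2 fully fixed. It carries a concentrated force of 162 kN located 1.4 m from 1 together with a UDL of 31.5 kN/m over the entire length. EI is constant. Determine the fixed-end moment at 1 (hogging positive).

M_1 = 273.8 kN·m

Take the two fixed-end moments M_1, M_2 as redundants; the released structure is the simple span 12.
On the primary (simply-supported) span, the end slopes from the loading are:
  at 1: point load 162 at a = 1.4: Pab(L + b)/(6LEI) = 381/EI
  at 2: point load 162 at a = 1.4: Pab(L + a)/(6LEI) = 254/EI
  at 1: UDL 31.5: wL³/(24EI) = 450.2/EI
  at 2: UDL 31.5: wL³/(24EI) = 450.2/EI
  θ_10 = 831.2/EI,  θ_20 = 704.2/EI
Flexibility coefficients: a unit moment at one end gives L/(3EI) there and L/(6EI) at the far end, so f₁₁ = f₂₂ = 2.333/EI and f₁₂ = f₂₁ = 1.167/EI.
Compatibility — zero rotation at each built-in end:
  2.333 M_1 + 1.167 M_2 = 831.2
  1.167 M_1 + 2.333 M_2 = 704.2
Solving the pair gives M_1 = 273.8 kN·m and M_2 = 164.9 kN·m (hogging).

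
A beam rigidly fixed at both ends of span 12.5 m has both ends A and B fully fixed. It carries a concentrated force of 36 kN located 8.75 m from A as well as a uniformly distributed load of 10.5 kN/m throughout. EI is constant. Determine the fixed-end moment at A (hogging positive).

Take the two fixed-end moments M_A, M_B as redundants; the released structure is the simple span AB.
Simple-span end rotations at A and B under the given loads:
  at A: point load 36 at a = 8.75: Pab(L + b)/(6LEI) = 255.9/EI
  at B: point load 36 at a = 8.75: Pab(L + a)/(6LEI) = 334.7/EI
  at A: UDL 10.5: wL³/(24EI) = 854.5/EI
  at B: UDL 10.5: wL³/(24EI) = 854.5/EI
  θ_A0 = 1110/EI,  θ_B0 = 1189/EI
Flexibility coefficients: a unit moment at one end gives L/(3EI) there and L/(6EI) at the far end, so f₁₁ = f₂₂ = 4.167/EI and f₁₂ = f₂₁ = 2.083/EI.
Compatibility — zero rotation at each built-in end:
  4.167 M_A + 2.083 M_B = 1110
  2.083 M_A + 4.167 M_B = 1189
Solving the pair gives M_A = 165.1 kN·m and M_B = 202.9 kN·m (hogging).

M_A = 165.1 kN·m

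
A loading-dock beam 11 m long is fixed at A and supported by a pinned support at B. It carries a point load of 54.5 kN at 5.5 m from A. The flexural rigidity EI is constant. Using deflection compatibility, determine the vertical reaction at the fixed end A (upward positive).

R_A = 37.47 kN

Release the roller at B. Primary structure: cantilever fixed at A.
Downward deflection at the released point B due to the loads:
  point load 54.5 at a = 5.5: Pa²(3L − a)/(6EI) = 7556/EI
Tip deflection under a unit load at B: L³/(3EI) = 443.7/EI.
Compatibility at B: δ_0 − R_B·δ_{BB} = 0, so R_B = 7556/443.7 = 17.03 kN.
Vertical equilibrium: R_A = ΣP − R_B = 54.5 − 17.03 = 37.47 kN.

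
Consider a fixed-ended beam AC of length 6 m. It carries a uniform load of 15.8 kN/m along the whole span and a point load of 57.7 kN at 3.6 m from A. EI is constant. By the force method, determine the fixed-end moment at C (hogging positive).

Release both end moments; the primary structure is a simply-supported span AC with redundants M_A and M_C.
End rotations of the released simple span under the applied load (×1/EI):
  at A: UDL 15.8: wL³/(24EI) = 142.2/EI
  at C: UDL 15.8: wL³/(24EI) = 142.2/EI
  at A: point load 57.7 at a = 3.6: Pab(L + b)/(6LEI) = 116.3/EI
  at C: point load 57.7 at a = 3.6: Pab(L + a)/(6LEI) = 132.9/EI
  θ_A0 = 258.5/EI,  θ_C0 = 275.1/EI
Flexibility coefficients: a unit moment at one end gives L/(3EI) there and L/(6EI) at the far end, so f₁₁ = f₂₂ = 2/EI and f₁₂ = f₂₁ = 1/EI.
Compatibility — zero rotation at each built-in end:
  2 M_A + 1 M_C = 258.5
  1 M_A + 2 M_C = 275.1
Solving the pair gives M_A = 80.64 kN·m and M_C = 97.25 kN·m (hogging).

M_C = 97.25 kN·m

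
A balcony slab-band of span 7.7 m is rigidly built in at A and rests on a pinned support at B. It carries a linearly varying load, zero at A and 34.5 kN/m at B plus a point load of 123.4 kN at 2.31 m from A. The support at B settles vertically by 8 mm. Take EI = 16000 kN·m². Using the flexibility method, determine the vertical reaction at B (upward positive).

Remove the prop at B; the released (primary) structure is a cantilever built in at A.
Downward deflection at the released point B due to the loads:
  triangular load, peak 34.5 at the free end: 11w₀L⁴/(120EI) = 11117/EI
  point load 123.4 at a = 2.31: Pa²(3L − a)/(6EI) = 2282/EI
  δ_0 = 13399/EI
Tip deflection under a unit load at B: L³/(3EI) = 152.2/EI.
With EI = 16000 kN·m²: δ_0 = 0.83742 m and δ_{BB} = 0.009511 m/kN.
Compatibility — the beam at B must follow the support down by 0.008 m: δ_0 − R_B·δ_{BB} = 0.008, so R_B = (0.83742 − 0.008)/0.009511 = 87.21 kN.

R_B = 87.21 kN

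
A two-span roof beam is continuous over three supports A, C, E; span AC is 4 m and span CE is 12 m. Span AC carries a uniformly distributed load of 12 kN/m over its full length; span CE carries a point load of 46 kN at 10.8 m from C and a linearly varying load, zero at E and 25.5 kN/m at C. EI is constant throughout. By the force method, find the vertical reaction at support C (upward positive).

Release continuity at C by inserting a hinge; the redundant is the internal moment M_C. The primary structure is two simply-supported spans AC and CE.
Discontinuity in slope at C on the released structure — sum the simple-span end rotations:
  span AC: UDL 12: wL³/(24EI) = 32/EI
  span CE: point load 46 at a = 10.8: Pab(L + b)/(6LEI) = 109.3/EI
  span CE: triangular load, peak 25.5: w₀L³/(45EI) = 979.2/EI
  relative rotation θ_0 = (32 + 1088)/EI = 1120/EI
A unit hogging moment at C produces rotation L₁/(3EI) + L₂/(3EI) = 5.333/EI.
Compatibility: M_C·(L₁+L₂)/(3EI) = θ_0, giving M_C = 210.1 kN·m (hogging).
Span AC, ΣM about A with M_C applied at C: R_C^{AC}·4 = 96 + 210.1, so R_C^{AC} = 76.52 kN and R_A = 48 − 76.52 = -28.52 kN.
Span CE, ΣM about E: R_C^{CE}·12 = 1279 + 210.1, so R_C^{CE} = 124.1 kN and R_E = 199 − 124.1 = 74.89 kN.
R_C = 76.52 + 124.1 = 200.6 kN.

R_C = 200.6 kN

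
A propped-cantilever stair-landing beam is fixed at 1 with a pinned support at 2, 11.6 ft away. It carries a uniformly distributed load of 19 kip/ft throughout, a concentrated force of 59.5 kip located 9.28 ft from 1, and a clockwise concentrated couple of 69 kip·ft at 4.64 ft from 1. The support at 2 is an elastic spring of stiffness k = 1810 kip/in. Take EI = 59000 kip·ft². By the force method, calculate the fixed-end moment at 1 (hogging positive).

Take the reaction at 2 as the redundant and release it; the primary structure is a cantilever fixed at 1.
Free-end deflection of the primary structure under the applied loading (downward +):
  UDL 19: wL⁴/(8EI) = 43003/EI
  point load 59.5 at a = 9.28: Pa²(3L − a)/(6EI) = 21794/EI
  clockwise couple 69 at a = 4.64: M₀a(2L − a)/(2EI) = 2971/EI
  δ_0 = 67768/EI
Flexibility coefficient — unit upward force at 2: δ_{22} = L³/(3EI) = 520.3/EI.
With EI = 59000 kip·ft²: δ_0 = 1.1486 ft and δ_{22} = 0.008819 ft/kip.
Compatibility — the spring shortens by R_2/k under the reaction it provides: δ_0 − R_2·δ_{22} = R_2/k. With 1/k = 1/(1810×12) ft/kip = 0.000046 ft/kip, R_2 = δ_0 / (δ_{22} + 1/k) = 1.1486 / (0.008819 + 0.000046) = 129.6 kip.
Moment equilibrium about 1: M_1 = Σ(load moments about 1) − R_2·L = 1899 − 129.6×11.6 = 396.4 kip·ft.

M_1 = 396.4 kip·ft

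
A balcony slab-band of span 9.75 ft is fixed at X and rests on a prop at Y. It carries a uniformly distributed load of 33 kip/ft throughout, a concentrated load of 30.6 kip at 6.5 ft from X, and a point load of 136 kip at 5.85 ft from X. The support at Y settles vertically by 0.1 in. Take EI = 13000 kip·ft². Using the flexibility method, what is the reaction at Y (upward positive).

R_Y = 194.9 kip

Take the reaction at Y as the redundant and release it; the primary structure is a cantilever fixed at X.
Downward deflection at the released point Y due to the loads:
  UDL 33: wL⁴/(8EI) = 37277/EI
  point load 30.6 at a = 6.5: Pa²(3L − a)/(6EI) = 4902/EI
  point load 136 at a = 5.85: Pa²(3L − a)/(6EI) = 18152/EI
  δ_0 = 60331/EI
Flexibility coefficient — unit upward force at Y: δ_{YY} = L³/(3EI) = 309/EI.
With EI = 13000 kip·ft²: δ_0 = 4.6408 ft and δ_{YY} = 0.023766 ft/kip.
Compatibility — the beam at Y must follow the support down by 0.008333 ft: δ_0 − R_Y·δ_{YY} = 0.008333, so R_Y = (4.6408 − 0.008333)/0.023766 = 194.9 kip.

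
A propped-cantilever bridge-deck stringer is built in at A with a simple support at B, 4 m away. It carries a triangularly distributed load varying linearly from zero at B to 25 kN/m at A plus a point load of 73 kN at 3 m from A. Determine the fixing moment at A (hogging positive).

M_A = 60.89 kN·m

Take the reaction at B as the redundant and release it; the primary structure is a cantilever fixed at A.
Deflection at B on the released cantilever, summing each load's contribution:
  triangular load, peak 25 at the fixed end: w₀L⁴/(30EI) = 213.3/EI
  point load 73 at a = 3: Pa²(3L − a)/(6EI) = 985.5/EI
  δ_0 = 1199/EI
Tip deflection under a unit load at B: L³/(3EI) = 21.33/EI.
Compatibility at B: δ_0 − R_B·δ_{BB} = 0, so R_B = 1199/21.33 = 56.2 kN.
Moment equilibrium about A: M_A = Σ(load moments about A) − R_B·L = 285.7 − 56.2×4 = 60.89 kN·m.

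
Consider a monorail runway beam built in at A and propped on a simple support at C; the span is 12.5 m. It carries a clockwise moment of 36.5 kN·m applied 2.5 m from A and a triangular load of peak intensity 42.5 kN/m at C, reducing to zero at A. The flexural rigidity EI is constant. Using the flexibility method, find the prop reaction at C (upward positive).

R_C = 147.7 kN

Take the reaction at C as the redundant and release it; the primary structure is a cantilever fixed at A.
Deflection at C on the released cantilever, summing each load's contribution:
  clockwise couple 36.5 at a = 2.5: M₀a(2L − a)/(2EI) = 1027/EI
  triangular load, peak 42.5 at the free end: 11w₀L⁴/(120EI) = 95113/EI
  δ_0 = 96140/EI
Flexibility coefficient — unit upward force at C: δ_{CC} = L³/(3EI) = 651/EI.
Compatibility at C: δ_0 − R_C·δ_{CC} = 0, so R_C = 96140/651 = 147.7 kN.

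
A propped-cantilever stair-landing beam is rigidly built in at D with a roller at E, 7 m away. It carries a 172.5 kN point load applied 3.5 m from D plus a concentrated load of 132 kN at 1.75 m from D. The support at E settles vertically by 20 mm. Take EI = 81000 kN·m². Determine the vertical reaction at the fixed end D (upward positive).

R_D = 253.4 kN

Release the roller at E. Primary structure: cantilever fixed at D.
Deflection at E on the released cantilever, summing each load's contribution:
  point load 172.5 at a = 3.5: Pa²(3L − a)/(6EI) = 6163/EI
  point load 132 at a = 1.75: Pa²(3L − a)/(6EI) = 1297/EI
  δ_0 = 7460/EI
Tip deflection under a unit load at E: L³/(3EI) = 114.3/EI.
With EI = 81000 kN·m²: δ_0 = 0.092102 m and δ_{EE} = 0.001412 m/kN.
Compatibility — the beam at E must follow the support down by 0.02 m: δ_0 − R_E·δ_{EE} = 0.02, so R_E = (0.092102 − 0.02)/0.001412 = 51.08 kN.
Vertical equilibrium: R_D = ΣP − R_E = 304.5 − 51.08 = 253.4 kN.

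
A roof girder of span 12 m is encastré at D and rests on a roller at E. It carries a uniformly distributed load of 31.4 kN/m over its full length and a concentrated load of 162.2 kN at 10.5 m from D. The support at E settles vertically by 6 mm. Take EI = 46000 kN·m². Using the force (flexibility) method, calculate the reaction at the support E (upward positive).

Take the reaction at E as the redundant and release it; the primary structure is a cantilever fixed at D.
Downward deflection at the released point E due to the loads:
  UDL 31.4: wL⁴/(8EI) = 81389/EI
  point load 162.2 at a = 10.5: Pa²(3L − a)/(6EI) = 76001/EI
  δ_0 = 157390/EI
Tip deflection under a unit load at E: L³/(3EI) = 576/EI.
With EI = 46000 kN·m²: δ_0 = 3.4215 m and δ_{EE} = 0.012522 m/kN.
Compatibility — the beam at E must follow the support down by 0.006 m: δ_0 − R_E·δ_{EE} = 0.006, so R_E = (3.4215 − 0.006)/0.012522 = 272.8 kN.

R_E = 272.8 kN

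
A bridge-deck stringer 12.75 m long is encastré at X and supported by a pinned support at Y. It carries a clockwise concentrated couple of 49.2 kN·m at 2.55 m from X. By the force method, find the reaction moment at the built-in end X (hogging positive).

Choose R_Y as the redundant. The primary structure is the cantilever fixed at X.
Downward deflection at the released point Y due to the loads:
  clockwise couple 49.2 at a = 2.55: M₀a(2L − a)/(2EI) = 1440/EI
Tip deflection under a unit load at Y: L³/(3EI) = 690.9/EI.
Compatibility at Y: δ_0 − R_Y·δ_{YY} = 0, so R_Y = 1440/690.9 = 2.084 kN.
Moment equilibrium about X: M_X = Σ(load moments about X) − R_Y·L = 49.2 − 2.084×12.75 = 22.63 kN·m.

M_X = 22.63 kN·m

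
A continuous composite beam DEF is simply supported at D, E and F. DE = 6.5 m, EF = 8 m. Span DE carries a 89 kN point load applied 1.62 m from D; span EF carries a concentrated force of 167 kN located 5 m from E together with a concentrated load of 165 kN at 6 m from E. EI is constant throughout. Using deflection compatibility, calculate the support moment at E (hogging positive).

Release continuity at E by inserting a hinge; the redundant is the internal moment M_E. The primary structure is two simply-supported spans DE and EF.
Rotations at E on the released spans (each span's end-slope, ×1/EI):
  span DE: point load 89 at a = 1.62: Pab(L + a)/(6LEI) = 146.5/EI
  span EF: point load 167 at a = 5: Pab(L + b)/(6LEI) = 574.1/EI
  span EF: point load 165 at a = 6: Pab(L + b)/(6LEI) = 412.5/EI
  relative rotation θ_0 = (146.5 + 986.6)/EI = 1133/EI
A unit hogging moment at E produces rotation L₁/(3EI) + L₂/(3EI) = 4.833/EI.
Compatibility: M_E·(L₁+L₂)/(3EI) = θ_0, giving M_E = 234.4 kN·m (hogging).

M_E = 234.4 kN·m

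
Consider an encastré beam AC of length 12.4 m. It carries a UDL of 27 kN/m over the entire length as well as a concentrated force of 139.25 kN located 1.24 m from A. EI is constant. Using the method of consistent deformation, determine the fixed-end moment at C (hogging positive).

Take the two fixed-end moments M_A, M_C as redundants; the released structure is the simple span AC.
End rotations of the released simple span under the applied load (×1/EI):
  at A: UDL 27: wL³/(24EI) = 2145/EI
  at C: UDL 27: wL³/(24EI) = 2145/EI
  at A: point load 139.25 at a = 1.24: Pab(L + b)/(6LEI) = 610.2/EI
  at C: point load 139.25 at a = 1.24: Pab(L + a)/(6LEI) = 353.3/EI
  θ_A0 = 2755/EI,  θ_C0 = 2498/EI
Flexibility coefficients: a unit moment at one end gives L/(3EI) there and L/(6EI) at the far end, so f₁₁ = f₂₂ = 4.133/EI and f₁₂ = f₂₁ = 2.067/EI.
Compatibility — zero rotation at each built-in end:
  4.133 M_A + 2.067 M_C = 2755
  2.067 M_A + 4.133 M_C = 2498
Solving the pair gives M_A = 485.8 kN·m and M_C = 361.5 kN·m (hogging).

M_C = 361.5 kN·m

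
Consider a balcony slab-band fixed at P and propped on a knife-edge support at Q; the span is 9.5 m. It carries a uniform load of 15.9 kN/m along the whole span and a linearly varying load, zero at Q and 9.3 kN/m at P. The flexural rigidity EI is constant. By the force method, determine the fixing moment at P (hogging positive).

Release the roller at Q. Primary structure: cantilever fixed at P.
Downward deflection at the released point Q due to the loads:
  UDL 15.9: wL⁴/(8EI) = 16188/EI
  triangular load, peak 9.3 at the fixed end: w₀L⁴/(30EI) = 2525/EI
  δ_0 = 18713/EI
Tip deflection under a unit load at Q: L³/(3EI) = 285.8/EI.
The prop prevents deflection at Q: R_Q = δ_0/δ_{QQ} = 18713/285.8 = 65.48 kN.
Moment equilibrium about P: M_P = Σ(load moments about P) − R_Q·L = 857.4 − 65.48×9.5 = 235.3 kN·m.

M_P = 235.3 kN·m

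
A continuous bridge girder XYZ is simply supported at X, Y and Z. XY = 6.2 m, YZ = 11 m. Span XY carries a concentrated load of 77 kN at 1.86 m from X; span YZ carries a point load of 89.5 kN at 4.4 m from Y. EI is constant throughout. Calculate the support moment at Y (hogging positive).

Take M_Y as the redundant. Released structure: two simple spans XY and YZ with a hinge at Y.
End slopes at the hinge Y, treating each span as simply supported:
  span XY: point load 77 at a = 1.86: Pab(L + a)/(6LEI) = 134.7/EI
  span YZ: point load 89.5 at a = 4.4: Pab(L + b)/(6LEI) = 693.1/EI
  relative rotation θ_0 = (134.7 + 693.1)/EI = 827.8/EI
A unit hogging moment at Y produces rotation L₁/(3EI) + L₂/(3EI) = 5.733/EI.
Compatibility: M_Y·(L₁+L₂)/(3EI) = θ_0, giving M_Y = 144.4 kN·m (hogging).

M_Y = 144.4 kN·m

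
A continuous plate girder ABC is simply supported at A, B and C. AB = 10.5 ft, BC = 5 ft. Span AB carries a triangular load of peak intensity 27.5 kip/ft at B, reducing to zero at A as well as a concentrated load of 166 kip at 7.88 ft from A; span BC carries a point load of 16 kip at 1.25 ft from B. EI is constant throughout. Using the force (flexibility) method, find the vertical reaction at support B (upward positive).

Take M_B as the redundant. Released structure: two simple spans AB and BC with a hinge at B.
Rotations at B on the released spans (each span's end-slope, ×1/EI):
  span AB: triangular load, peak 27.5: w₀L³/(45EI) = 707.4/EI
  span AB: point load 166 at a = 7.88: Pab(L + a)/(6LEI) = 999.9/EI
  span BC: point load 16 at a = 1.25: Pab(L + b)/(6LEI) = 21.88/EI
  relative rotation θ_0 = (1707 + 21.88)/EI = 1729/EI
A unit hogging moment at B produces rotation L₁/(3EI) + L₂/(3EI) = 5.167/EI.
Compatibility: M_B·(L₁+L₂)/(3EI) = θ_0, giving M_B = 334.7 kip·ft (hogging).
Span AB, ΣM about A with M_B applied at B: R_B^{AB}·10.5 = 2319 + 334.7, so R_B^{AB} = 252.7 kip and R_A = 310.4 − 252.7 = 57.67 kip.
Span BC, ΣM about C: R_B^{BC}·5 = 60 + 334.7, so R_B^{BC} = 78.94 kip and R_C = 16 − 78.94 = -62.94 kip.
R_B = 252.7 + 78.94 = 331.6 kip.

R_B = 331.6 kip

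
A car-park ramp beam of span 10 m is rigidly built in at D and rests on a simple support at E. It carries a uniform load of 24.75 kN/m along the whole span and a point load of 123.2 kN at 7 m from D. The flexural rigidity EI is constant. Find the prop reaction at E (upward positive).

Remove the prop at E; the released (primary) structure is a cantilever built in at D.
Free-end deflection of the primary structure under the applied loading (downward +):
  UDL 24.75: wL⁴/(8EI) = 30938/EI
  point load 123.2 at a = 7: Pa²(3L − a)/(6EI) = 23141/EI
  δ_0 = 54079/EI
Flexibility coefficient — unit upward force at E: δ_{EE} = L³/(3EI) = 333.3/EI.
Compatibility at E: δ_0 − R_E·δ_{EE} = 0, so R_E = 54079/333.3 = 162.2 kN.

R_E = 162.2 kN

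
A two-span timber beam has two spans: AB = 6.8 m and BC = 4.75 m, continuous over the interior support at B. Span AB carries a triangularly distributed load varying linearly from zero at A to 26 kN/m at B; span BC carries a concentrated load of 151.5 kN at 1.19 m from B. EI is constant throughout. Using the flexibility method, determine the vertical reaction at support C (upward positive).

Insert a hinge at B; M_B is the redundant, and each span becomes simply supported.
Discontinuity in slope at B on the released structure — sum the simple-span end rotations:
  span AB: triangular load, peak 26: w₀L³/(45EI) = 181.7/EI
  span BC: point load 151.5 at a = 1.19: Pab(L + b)/(6LEI) = 187.1/EI
  relative rotation θ_0 = (181.7 + 187.1)/EI = 368.8/EI
A unit hogging moment at B produces rotation L₁/(3EI) + L₂/(3EI) = 3.85/EI.
Compatibility: M_B·(L₁+L₂)/(3EI) = θ_0, giving M_B = 95.8 kN·m (hogging).
Span BC, ΣM about C: R_B^{BC}·4.75 = 539.3 + 95.8, so R_B^{BC} = 133.7 kN and R_C = 151.5 − 133.7 = 17.79 kN.

R_C = 17.79 kN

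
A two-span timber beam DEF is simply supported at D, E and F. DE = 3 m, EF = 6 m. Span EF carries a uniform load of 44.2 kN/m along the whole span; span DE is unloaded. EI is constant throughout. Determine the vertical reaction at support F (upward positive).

Release continuity at E by inserting a hinge; the redundant is the internal moment M_E. The primary structure is two simply-supported spans DE and EF.
Rotations at E on the released spans (each span's end-slope, ×1/EI):
  span EF: UDL 44.2: wL³/(24EI) = 397.8/EI
  relative rotation θ_0 = (0 + 397.8)/EI = 397.8/EI
A unit hogging moment at E produces rotation L₁/(3EI) + L₂/(3EI) = 3/EI.
Compatibility: M_E·(L₁+L₂)/(3EI) = θ_0, giving M_E = 132.6 kN·m (hogging).
Span EF, ΣM about F: R_E^{EF}·6 = 795.6 + 132.6, so R_E^{EF} = 154.7 kN and R_F = 265.2 − 154.7 = 110.5 kN.

R_F = 110.5 kN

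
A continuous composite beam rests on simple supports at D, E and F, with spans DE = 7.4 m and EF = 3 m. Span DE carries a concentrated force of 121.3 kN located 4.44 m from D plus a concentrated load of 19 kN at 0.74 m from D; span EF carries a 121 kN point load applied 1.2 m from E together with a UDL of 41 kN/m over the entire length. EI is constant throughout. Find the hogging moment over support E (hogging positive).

Insert a hinge at E; M_E is the redundant, and each span becomes simply supported.
Discontinuity in slope at E on the released structure — sum the simple-span end rotations:
  span DE: point load 121.3 at a = 4.44: Pab(L + a)/(6LEI) = 425.1/EI
  span DE: point load 19 at a = 0.74: Pab(L + a)/(6LEI) = 17.17/EI
  span EF: point load 121 at a = 1.2: Pab(L + b)/(6LEI) = 69.7/EI
  span EF: UDL 41: wL³/(24EI) = 46.12/EI
  relative rotation θ_0 = (442.3 + 115.8)/EI = 558.1/EI
A unit hogging moment at E produces rotation L₁/(3EI) + L₂/(3EI) = 3.467/EI.
Compatibility: M_E·(L₁+L₂)/(3EI) = θ_0, giving M_E = 161 kN·m (hogging).

M_E = 161 kN·m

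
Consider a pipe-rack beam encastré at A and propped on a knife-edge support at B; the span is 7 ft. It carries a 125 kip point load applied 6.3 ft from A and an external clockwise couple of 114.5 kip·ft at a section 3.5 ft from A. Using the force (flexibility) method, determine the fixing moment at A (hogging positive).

M_A = 29 kip·ft

Remove the prop at B; the released (primary) structure is a cantilever built in at A.
Free-end deflection of the primary structure under the applied loading (downward +):
  point load 125 at a = 6.3: Pa²(3L − a)/(6EI) = 12155/EI
  clockwise couple 114.5 at a = 3.5: M₀a(2L − a)/(2EI) = 2104/EI
  δ_0 = 14259/EI
Flexibility coefficient — unit upward force at B: δ_{BB} = L³/(3EI) = 114.3/EI.
Compatibility at B: δ_0 − R_B·δ_{BB} = 0, so R_B = 14259/114.3 = 124.7 kip.
Moment equilibrium about A: M_A = Σ(load moments about A) − R_B·L = 902 − 124.7×7 = 29 kip·ft.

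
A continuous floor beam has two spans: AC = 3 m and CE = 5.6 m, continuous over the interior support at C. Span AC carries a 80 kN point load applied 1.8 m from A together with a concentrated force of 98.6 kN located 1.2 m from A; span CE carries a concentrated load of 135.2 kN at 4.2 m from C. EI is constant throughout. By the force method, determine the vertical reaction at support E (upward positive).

R_E = 85.12 kN

Take M_C as the redundant. Released structure: two simple spans AC and CE with a hinge at C.
Rotations at C on the released spans (each span's end-slope, ×1/EI):
  span AC: point load 80 at a = 1.8: Pab(L + a)/(6LEI) = 46.08/EI
  span AC: point load 98.6 at a = 1.2: Pab(L + a)/(6LEI) = 49.69/EI
  span CE: point load 135.2 at a = 4.2: Pab(L + b)/(6LEI) = 165.6/EI
  relative rotation θ_0 = (95.77 + 165.6)/EI = 261.4/EI
A unit hogging moment at C produces rotation L₁/(3EI) + L₂/(3EI) = 2.867/EI.
Slope continuity at C: θ_0 = M_C·2.867/EI, so M_C = 261.4/2.867 = 91.18 kN·m (hogging).
Span CE, ΣM about E: R_C^{CE}·5.6 = 189.3 + 91.18, so R_C^{CE} = 50.08 kN and R_E = 135.2 − 50.08 = 85.12 kN.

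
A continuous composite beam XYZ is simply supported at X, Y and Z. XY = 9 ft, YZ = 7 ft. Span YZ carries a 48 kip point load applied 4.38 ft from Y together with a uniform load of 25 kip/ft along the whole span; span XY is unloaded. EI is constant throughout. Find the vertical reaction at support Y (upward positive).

Take M_Y as the redundant. Released structure: two simple spans XY and YZ with a hinge at Y.
Rotations at Y on the released spans (each span's end-slope, ×1/EI):
  span YZ: point load 48 at a = 4.38: Pab(L + b)/(6LEI) = 126.2/EI
  span YZ: UDL 25: wL³/(24EI) = 357.3/EI
  relative rotation θ_0 = (0 + 483.5)/EI = 483.5/EI
A unit hogging moment at Y produces rotation L₁/(3EI) + L₂/(3EI) = 5.333/EI.
Slope continuity at Y: θ_0 = M_Y·5.333/EI, so M_Y = 483.5/5.333 = 90.65 kip·ft (hogging).
Span XY, ΣM about X with M_Y applied at Y: R_Y^{XY}·9 = 0 + 90.65, so R_Y^{XY} = 10.07 kip and R_X = 0 − 10.07 = -10.07 kip.
Span YZ, ΣM about Z: R_Y^{YZ}·7 = 738.3 + 90.65, so R_Y^{YZ} = 118.4 kip and R_Z = 223 − 118.4 = 104.6 kip.
R_Y = 10.07 + 118.4 = 128.5 kip.

R_Y = 128.5 kip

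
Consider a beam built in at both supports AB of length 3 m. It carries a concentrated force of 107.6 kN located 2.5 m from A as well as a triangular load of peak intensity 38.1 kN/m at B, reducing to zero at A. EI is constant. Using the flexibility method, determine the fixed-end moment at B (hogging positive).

Release both end moments; the primary structure is a simply-supported span AB with redundants M_A and M_B.
End rotations of the released simple span under the applied load (×1/EI):
  at A: point load 107.6 at a = 2.5: Pab(L + b)/(6LEI) = 26.15/EI
  at B: point load 107.6 at a = 2.5: Pab(L + a)/(6LEI) = 41.1/EI
  at A: triangular load, peak 38.1: 7w₀L³/(360EI) = 20/EI
  at B: triangular load, peak 38.1: w₀L³/(45EI) = 22.86/EI
  θ_A0 = 46.16/EI,  θ_B0 = 63.96/EI
Flexibility coefficients: a unit moment at one end gives L/(3EI) there and L/(6EI) at the far end, so f₁₁ = f₂₂ = 1/EI and f₁₂ = f₂₁ = 0.5/EI.
Compatibility — zero rotation at each built-in end:
  1 M_A + 0.5 M_B = 46.16
  0.5 M_A + 1 M_B = 63.96
Solving the pair gives M_A = 18.9 kN·m and M_B = 54.51 kN·m (hogging).

M_B = 54.51 kN·m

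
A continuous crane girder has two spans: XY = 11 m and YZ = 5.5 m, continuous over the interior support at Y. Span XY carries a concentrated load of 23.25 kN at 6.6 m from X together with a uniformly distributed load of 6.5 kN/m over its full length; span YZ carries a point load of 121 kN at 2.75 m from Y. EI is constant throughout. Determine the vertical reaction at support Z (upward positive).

Insert a hinge at Y; M_Y is the redundant, and each span becomes simply supported.
Rotations at Y on the released spans (each span's end-slope, ×1/EI):
  span XY: point load 23.25 at a = 6.6: Pab(L + a)/(6LEI) = 180/EI
  span XY: UDL 6.5: wL³/(24EI) = 360.5/EI
  span YZ: point load 121 at a = 2.75: Pab(L + b)/(6LEI) = 228.8/EI
  relative rotation θ_0 = (540.5 + 228.8)/EI = 769.3/EI
A unit hogging moment at Y produces rotation L₁/(3EI) + L₂/(3EI) = 5.5/EI.
Compatibility: M_Y·(L₁+L₂)/(3EI) = θ_0, giving M_Y = 139.9 kN·m (hogging).
Span YZ, ΣM about Z: R_Y^{YZ}·5.5 = 332.8 + 139.9, so R_Y^{YZ} = 85.93 kN and R_Z = 121 − 85.93 = 35.07 kN.

R_Z = 35.07 kN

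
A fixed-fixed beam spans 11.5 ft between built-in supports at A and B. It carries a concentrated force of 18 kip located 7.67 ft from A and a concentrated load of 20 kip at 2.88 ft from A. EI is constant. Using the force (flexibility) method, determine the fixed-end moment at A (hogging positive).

M_A = 47.68 kip·ft

Take the two fixed-end moments M_A, M_B as redundants; the released structure is the simple span AB.
Simple-span end rotations at A and B under the given loads:
  at A: point load 18 at a = 7.67: Pab(L + b)/(6LEI) = 117.5/EI
  at B: point load 18 at a = 7.67: Pab(L + a)/(6LEI) = 146.9/EI
  at A: point load 20 at a = 2.88: Pab(L + b)/(6LEI) = 144.8/EI
  at B: point load 20 at a = 2.88: Pab(L + a)/(6LEI) = 103.5/EI
  θ_A0 = 262.3/EI,  θ_B0 = 250.4/EI
Flexibility coefficients: a unit moment at one end gives L/(3EI) there and L/(6EI) at the far end, so f₁₁ = f₂₂ = 3.833/EI and f₁₂ = f₂₁ = 1.917/EI.
Compatibility — zero rotation at each built-in end:
  3.833 M_A + 1.917 M_B = 262.3
  1.917 M_A + 3.833 M_B = 250.4
Solving the pair gives M_A = 47.68 kip·ft and M_B = 41.48 kip·ft (hogging).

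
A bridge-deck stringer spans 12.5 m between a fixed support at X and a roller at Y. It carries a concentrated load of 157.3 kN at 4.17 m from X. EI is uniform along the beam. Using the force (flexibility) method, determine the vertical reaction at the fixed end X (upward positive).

R_X = 134 kN

Choose R_Y as the redundant. The primary structure is the cantilever fixed at X.
Downward deflection at the released point Y due to the loads:
  point load 157.3 at a = 4.17: Pa²(3L − a)/(6EI) = 15194/EI
Flexibility coefficient — unit upward force at Y: δ_{YY} = L³/(3EI) = 651/EI.
Compatibility at Y: δ_0 − R_Y·δ_{YY} = 0, so R_Y = 15194/651 = 23.34 kN.
Vertical equilibrium: R_X = ΣP − R_Y = 157.3 − 23.34 = 134 kN.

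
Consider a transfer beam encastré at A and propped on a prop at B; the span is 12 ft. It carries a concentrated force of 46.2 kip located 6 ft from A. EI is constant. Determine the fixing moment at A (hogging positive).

Release the roller at B. Primary structure: cantilever fixed at A.
Deflection at B on the released cantilever, summing each load's contribution:
  point load 46.2 at a = 6: Pa²(3L − a)/(6EI) = 8316/EI
Flexibility coefficient — unit upward force at B: δ_{BB} = L³/(3EI) = 576/EI.
Compatibility at B: δ_0 − R_B·δ_{BB} = 0, so R_B = 8316/576 = 14.44 kip.
Moment equilibrium about A: M_A = Σ(load moments about A) − R_B·L = 277.2 − 14.44×12 = 104 kip·ft.

M_A = 104 kip·ft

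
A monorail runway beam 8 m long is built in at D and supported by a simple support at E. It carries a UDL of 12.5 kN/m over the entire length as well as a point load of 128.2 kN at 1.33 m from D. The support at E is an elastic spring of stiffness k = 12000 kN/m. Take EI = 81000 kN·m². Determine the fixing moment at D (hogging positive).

M_D = 243.3 kN·m

Choose R_E as the redundant. The primary structure is the cantilever fixed at D.
Downward deflection at the released point E due to the loads:
  UDL 12.5: wL⁴/(8EI) = 6400/EI
  point load 128.2 at a = 1.33: Pa²(3L − a)/(6EI) = 856.8/EI
  δ_0 = 7257/EI
Tip deflection under a unit load at E: L³/(3EI) = 170.7/EI.
With EI = 81000 kN·m²: δ_0 = 0.08959 m and δ_{EE} = 0.002107 m/kN.
Compatibility — the spring shortens by R_E/k under the reaction it provides: δ_0 − R_E·δ_{EE} = R_E/k. With 1/k = 0.000083 m/kN, R_E = δ_0 / (δ_{EE} + 1/k) = 0.08959 / (0.002107 + 0.000083) = 40.9 kN.
Moment equilibrium about D: M_D = Σ(load moments about D) − R_E·L = 570.5 − 40.9×8 = 243.3 kN·m.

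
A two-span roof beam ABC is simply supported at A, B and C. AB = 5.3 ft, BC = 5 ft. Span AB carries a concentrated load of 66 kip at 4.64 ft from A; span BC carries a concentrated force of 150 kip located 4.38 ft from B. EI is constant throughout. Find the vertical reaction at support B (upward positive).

Take M_B as the redundant. Released structure: two simple spans AB and BC with a hinge at B.
Rotations at B on the released spans (each span's end-slope, ×1/EI):
  span AB: point load 66 at a = 4.64: Pab(L + a)/(6LEI) = 63.18/EI
  span BC: point load 150 at a = 4.38: Pab(L + b)/(6LEI) = 76.31/EI
  relative rotation θ_0 = (63.18 + 76.31)/EI = 139.5/EI
A unit hogging moment at B produces rotation L₁/(3EI) + L₂/(3EI) = 3.433/EI.
Compatibility: M_B·(L₁+L₂)/(3EI) = θ_0, giving M_B = 40.63 kip·ft (hogging).
Span AB, ΣM about A with M_B applied at B: R_B^{AB}·5.3 = 306.2 + 40.63, so R_B^{AB} = 65.45 kip and R_A = 66 − 65.45 = 0.5534 kip.
Span BC, ΣM about C: R_B^{BC}·5 = 93 + 40.63, so R_B^{BC} = 26.73 kip and R_C = 150 − 26.73 = 123.3 kip.
R_B = 65.45 + 26.73 = 92.17 kip.

R_B = 92.17 kip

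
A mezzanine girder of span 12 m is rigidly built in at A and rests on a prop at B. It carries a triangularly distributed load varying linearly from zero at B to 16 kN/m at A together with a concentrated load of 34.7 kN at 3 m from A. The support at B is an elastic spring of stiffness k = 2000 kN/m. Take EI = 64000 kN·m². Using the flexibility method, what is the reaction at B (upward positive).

R_B = 21.01 kN

Remove the prop at B; the released (primary) structure is a cantilever built in at A.
Free-end deflection of the primary structure under the applied loading (downward +):
  triangular load, peak 16 at the fixed end: w₀L⁴/(30EI) = 11059/EI
  point load 34.7 at a = 3: Pa²(3L − a)/(6EI) = 1718/EI
  δ_0 = 12777/EI
Tip deflection under a unit load at B: L³/(3EI) = 576/EI.
With EI = 64000 kN·m²: δ_0 = 0.19964 m and δ_{BB} = 0.009 m/kN.
Compatibility — the spring shortens by R_B/k under the reaction it provides: δ_0 − R_B·δ_{BB} = R_B/k. With 1/k = 0.0005 m/kN, R_B = δ_0 / (δ_{BB} + 1/k) = 0.19964 / (0.009 + 0.0005) = 21.01 kN.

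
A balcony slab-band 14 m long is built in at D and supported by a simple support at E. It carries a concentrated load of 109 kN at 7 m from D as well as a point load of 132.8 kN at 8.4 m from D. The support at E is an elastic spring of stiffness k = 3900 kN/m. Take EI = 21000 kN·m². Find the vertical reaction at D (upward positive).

Choose R_E as the redundant. The primary structure is the cantilever fixed at D.
Downward deflection at the released point E due to the loads:
  point load 109 at a = 7: Pa²(3L − a)/(6EI) = 31156/EI
  point load 132.8 at a = 8.4: Pa²(3L − a)/(6EI) = 52474/EI
  δ_0 = 83630/EI
Flexibility coefficient — unit upward force at E: δ_{EE} = L³/(3EI) = 914.7/EI.
With EI = 21000 kN·m²: δ_0 = 3.9824 m and δ_{EE} = 0.043556 m/kN.
Compatibility — the spring shortens by R_E/k under the reaction it provides: δ_0 − R_E·δ_{EE} = R_E/k. With 1/k = 0.000256 m/kN, R_E = δ_0 / (δ_{EE} + 1/k) = 3.9824 / (0.043556 + 0.000256) = 90.9 kN.
Vertical equilibrium: R_D = ΣP − R_E = 241.8 − 90.9 = 150.9 kN.

R_D = 150.9 kN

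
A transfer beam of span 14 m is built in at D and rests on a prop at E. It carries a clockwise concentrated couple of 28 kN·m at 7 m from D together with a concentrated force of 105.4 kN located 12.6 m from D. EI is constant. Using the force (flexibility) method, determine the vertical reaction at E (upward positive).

Take the reaction at E as the redundant and release it; the primary structure is a cantilever fixed at D.
Free-end deflection of the primary structure under the applied loading (downward +):
  clockwise couple 28 at a = 7: M₀a(2L − a)/(2EI) = 2058/EI
  point load 105.4 at a = 12.6: Pa²(3L − a)/(6EI) = 81993/EI
  δ_0 = 84051/EI
Flexibility coefficient — unit upward force at E: δ_{EE} = L³/(3EI) = 914.7/EI.
Compatibility at E: δ_0 − R_E·δ_{EE} = 0, so R_E = 84051/914.7 = 91.89 kN.

R_E = 91.89 kN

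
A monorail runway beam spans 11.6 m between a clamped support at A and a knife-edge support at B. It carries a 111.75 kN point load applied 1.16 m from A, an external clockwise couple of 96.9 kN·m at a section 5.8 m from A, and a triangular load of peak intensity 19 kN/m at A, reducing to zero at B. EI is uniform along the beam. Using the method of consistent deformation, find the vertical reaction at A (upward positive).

R_A = 188.9 kN

Take the reaction at B as the redundant and release it; the primary structure is a cantilever fixed at A.
Downward deflection at the released point B due to the loads:
  point load 111.75 at a = 1.16: Pa²(3L − a)/(6EI) = 843.1/EI
  clockwise couple 96.9 at a = 5.8: M₀a(2L − a)/(2EI) = 4890/EI
  triangular load, peak 19 at the fixed end: w₀L⁴/(30EI) = 11467/EI
  δ_0 = 17200/EI
Tip deflection under a unit load at B: L³/(3EI) = 520.3/EI.
The prop prevents deflection at B: R_B = δ_0/δ_{BB} = 17200/520.3 = 33.06 kN.
Vertical equilibrium: R_A = ΣP − R_B = 221.9 − 33.06 = 188.9 kN.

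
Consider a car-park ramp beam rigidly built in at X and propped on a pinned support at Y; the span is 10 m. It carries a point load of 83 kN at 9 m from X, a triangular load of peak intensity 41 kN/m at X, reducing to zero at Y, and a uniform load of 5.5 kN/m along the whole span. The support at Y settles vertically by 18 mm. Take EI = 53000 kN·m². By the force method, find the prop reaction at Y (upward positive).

R_Y = 129.4 kN

Remove the prop at Y; the released (primary) structure is a cantilever built in at X.
Primary-structure tip deflection at Y by superposition:
  point load 83 at a = 9: Pa²(3L − a)/(6EI) = 23530/EI
  triangular load, peak 41 at the fixed end: w₀L⁴/(30EI) = 13667/EI
  UDL 5.5: wL⁴/(8EI) = 6875/EI
  δ_0 = 44072/EI
Flexibility coefficient — unit upward force at Y: δ_{YY} = L³/(3EI) = 333.3/EI.
With EI = 53000 kN·m²: δ_0 = 0.83155 m and δ_{YY} = 0.006289 m/kN.
Compatibility — the beam at Y must follow the support down by 0.018 m: δ_0 − R_Y·δ_{YY} = 0.018, so R_Y = (0.83155 − 0.018)/0.006289 = 129.4 kN.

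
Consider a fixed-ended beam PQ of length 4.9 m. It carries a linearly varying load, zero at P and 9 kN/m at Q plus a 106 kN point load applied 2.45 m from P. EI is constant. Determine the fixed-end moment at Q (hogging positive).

Take the two fixed-end moments M_P, M_Q as redundants; the released structure is the simple span PQ.
End rotations of the released simple span under the applied load (×1/EI):
  at P: triangular load, peak 9: 7w₀L³/(360EI) = 20.59/EI
  at Q: triangular load, peak 9: w₀L³/(45EI) = 23.53/EI
  at P: point load 106 at a = 2.45: Pab(L + b)/(6LEI) = 159.1/EI
  at Q: point load 106 at a = 2.45: Pab(L + a)/(6LEI) = 159.1/EI
  θ_P0 = 179.7/EI,  θ_Q0 = 182.6/EI
Flexibility coefficients: a unit moment at one end gives L/(3EI) there and L/(6EI) at the far end, so f₁₁ = f₂₂ = 1.633/EI and f₁₂ = f₂₁ = 0.8167/EI.
Compatibility — zero rotation at each built-in end:
  1.633 M_P + 0.8167 M_Q = 179.7
  0.8167 M_P + 1.633 M_Q = 182.6
Solving the pair gives M_P = 72.13 kN·m and M_Q = 75.73 kN·m (hogging).

M_Q = 75.73 kN·m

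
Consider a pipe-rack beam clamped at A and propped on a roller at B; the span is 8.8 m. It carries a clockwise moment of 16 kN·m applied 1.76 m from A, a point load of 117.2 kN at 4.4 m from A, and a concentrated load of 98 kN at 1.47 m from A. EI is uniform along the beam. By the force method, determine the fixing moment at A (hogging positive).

M_A = 310.7 kN·m

Remove the prop at B; the released (primary) structure is a cantilever built in at A.
Downward deflection at the released point B due to the loads:
  clockwise couple 16 at a = 1.76: M₀a(2L − a)/(2EI) = 223/EI
  point load 117.2 at a = 4.4: Pa²(3L − a)/(6EI) = 8320/EI
  point load 98 at a = 1.47: Pa²(3L − a)/(6EI) = 879.9/EI
  δ_0 = 9423/EI
Tip deflection under a unit load at B: L³/(3EI) = 227.2/EI.
The prop prevents deflection at B: R_B = δ_0/δ_{BB} = 9423/227.2 = 41.48 kN.
Moment equilibrium about A: M_A = Σ(load moments about A) − R_B·L = 675.7 − 41.48×8.8 = 310.7 kN·m.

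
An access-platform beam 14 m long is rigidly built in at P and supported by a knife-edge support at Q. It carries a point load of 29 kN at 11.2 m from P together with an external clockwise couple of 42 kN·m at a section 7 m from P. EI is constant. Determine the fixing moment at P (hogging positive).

M_P = 33.73 kN·m

Remove the prop at Q; the released (primary) structure is a cantilever built in at P.
Primary-structure tip deflection at Q by superposition:
  point load 29 at a = 11.2: Pa²(3L − a)/(6EI) = 18674/EI
  clockwise couple 42 at a = 7: M₀a(2L − a)/(2EI) = 3087/EI
  δ_0 = 21761/EI
Flexibility coefficient — unit upward force at Q: δ_{QQ} = L³/(3EI) = 914.7/EI.
Compatibility at Q: δ_0 − R_Q·δ_{QQ} = 0, so R_Q = 21761/914.7 = 23.79 kN.
Moment equilibrium about P: M_P = Σ(load moments about P) − R_Q·L = 366.8 − 23.79×14 = 33.73 kN·m.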